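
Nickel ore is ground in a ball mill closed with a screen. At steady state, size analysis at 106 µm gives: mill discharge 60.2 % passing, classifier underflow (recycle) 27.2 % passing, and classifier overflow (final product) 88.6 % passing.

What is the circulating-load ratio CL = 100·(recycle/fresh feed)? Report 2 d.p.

CL = 86.06 %

Mass balance on the −106 µm fraction:
(1+r)d = ru + o → r = (o−d)/(d−u)
r = (88.6 − 60.2)/(60.2 − 27.2) = 28.4/33.0 = 0.8606
CL = 100·r = 86.06 %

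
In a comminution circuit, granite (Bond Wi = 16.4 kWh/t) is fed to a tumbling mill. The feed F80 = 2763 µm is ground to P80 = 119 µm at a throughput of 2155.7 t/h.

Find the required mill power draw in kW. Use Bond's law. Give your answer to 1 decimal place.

Bond: W = 10·Wi·(1/√P80 − 1/√F80)
W = 10·16.4·(1/√119 − 1/√2763) = 10·16.4·(0.072646) = 11.9139 kWh/t
P = W·T = 11.9139·2155.7 = 25682.7 kW

P = 25682.7 kW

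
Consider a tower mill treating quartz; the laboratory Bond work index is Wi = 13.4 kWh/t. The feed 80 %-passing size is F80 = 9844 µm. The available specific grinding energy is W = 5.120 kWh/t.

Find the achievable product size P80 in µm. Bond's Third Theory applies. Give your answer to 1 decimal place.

W = 10·Wi·(P80^(-½) − F80^(-½))
P80^(−½) = W/(10 Wi) + F80^(−½)
  = 5.1200/(10·13.4) + 1/√9844 = 0.038209 + 0.010079 = 0.048288
P80 = (1/0.048288)² = 20.7091² = 428.87 µm

P80 = 428.9 µm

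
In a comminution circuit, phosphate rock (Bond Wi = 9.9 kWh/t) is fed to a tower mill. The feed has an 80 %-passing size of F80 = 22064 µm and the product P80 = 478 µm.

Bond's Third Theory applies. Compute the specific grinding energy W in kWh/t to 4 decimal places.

W = 10 Wi (P80^-0.5 − F80^-0.5)
1/√478 = 0.045739;  1/√22064 = 0.006732
W = 10·9.9·(0.045739 − 0.006732) = 3.8617 kWh/t

W = 3.8617 kWh/t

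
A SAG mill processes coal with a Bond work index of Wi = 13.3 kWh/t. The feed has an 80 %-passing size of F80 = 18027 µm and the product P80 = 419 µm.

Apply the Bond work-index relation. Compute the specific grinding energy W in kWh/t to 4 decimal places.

W = 5.5069 kWh/t

W = 10·Wi·[P80^(−½) − F80^(−½)]
1/√419 = 0.048853;  1/√18027 = 0.007448
W = 10·13.3·(0.048853 − 0.007448) = 5.5069 kWh/t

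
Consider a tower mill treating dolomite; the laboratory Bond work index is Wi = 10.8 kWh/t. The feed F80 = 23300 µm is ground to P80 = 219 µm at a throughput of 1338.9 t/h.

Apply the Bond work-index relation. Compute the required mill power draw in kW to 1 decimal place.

P = 8823.9 kW

W = 10·Wi·(P80^(-½) − F80^(-½))
W = 10·10.8·(1/√219 − 1/√23300) = 10·10.8·(0.061023) = 6.5904 kWh/t
Mill draw = 6.5904 × 1338.9 = 8823.9 kW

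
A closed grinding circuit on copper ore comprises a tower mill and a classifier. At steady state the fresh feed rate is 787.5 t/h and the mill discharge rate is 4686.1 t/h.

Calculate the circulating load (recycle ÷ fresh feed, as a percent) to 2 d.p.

M = F + R at steady state, so:
R = M − F = 4686.1 − 787.5 = 3898.6 t/h
CL = 100·R/F = 100·3898.6/787.5 = 495.06 %

CL = 495.06 %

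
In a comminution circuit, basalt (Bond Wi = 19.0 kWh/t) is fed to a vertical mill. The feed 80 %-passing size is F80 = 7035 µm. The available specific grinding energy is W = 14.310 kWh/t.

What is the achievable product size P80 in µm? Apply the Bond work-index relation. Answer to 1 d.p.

Bond:  W = 10 Wi (1/√P − 1/√F)
1/√P80 = 1/√F80 + W/(10·Wi)
  = 14.3100/(10·19.0) + 1/√7035 = 0.075316 + 0.011923 = 0.087238
P80 = (1/0.087238)² = 11.4629² = 131.40 µm

P80 = 131.4 µm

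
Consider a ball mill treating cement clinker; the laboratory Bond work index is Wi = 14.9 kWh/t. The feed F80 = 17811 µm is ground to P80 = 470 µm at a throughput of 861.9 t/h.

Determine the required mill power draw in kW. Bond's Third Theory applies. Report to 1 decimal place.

P = 4961.4 kW

W = 10 Wi (P80^-0.5 − F80^-0.5)
W = 10·14.9·(1/√470 − 1/√17811) = 10·14.9·(0.038634) = 5.7564 kWh/t
Mill draw = 5.7564 × 861.9 = 4961.4 kW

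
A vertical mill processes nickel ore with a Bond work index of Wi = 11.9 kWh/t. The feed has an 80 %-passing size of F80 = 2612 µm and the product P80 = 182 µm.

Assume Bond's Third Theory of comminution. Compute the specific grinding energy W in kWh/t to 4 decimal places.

W = 10 Wi / √P80 − 10 Wi / √F80
1/√182 = 0.074125;  1/√2612 = 0.019567
W = 10·11.9·(0.074125 − 0.019567) = 6.4925 kWh/t

W = 6.4925 kWh/t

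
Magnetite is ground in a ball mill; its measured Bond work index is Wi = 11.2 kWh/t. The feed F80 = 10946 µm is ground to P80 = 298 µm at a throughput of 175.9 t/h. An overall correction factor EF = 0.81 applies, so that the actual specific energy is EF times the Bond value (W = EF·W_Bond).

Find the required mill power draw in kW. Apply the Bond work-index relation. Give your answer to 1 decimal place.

Bond:  W = 10 Wi (1/√P − 1/√F)
W = 10·11.2·(1/√298 − 1/√10946) = 10·11.2·(0.048370) = 5.4175 kWh/t
Corrected W = EF·W_Bond = 0.81·5.4175 = 4.3882 kWh/t
Mill draw = 4.3882 × 175.9 = 771.9 kW

P = 771.9 kW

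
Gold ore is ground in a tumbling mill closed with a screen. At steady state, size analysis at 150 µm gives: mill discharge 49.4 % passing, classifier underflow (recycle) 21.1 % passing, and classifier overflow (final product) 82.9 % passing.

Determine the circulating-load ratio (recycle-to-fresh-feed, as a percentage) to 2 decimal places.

CL = 118.37 %

Balance %-passing 150 µm (r = R/F):
d + r·d = r·u + o → r(d−u) = o−d
r = (82.9 − 49.4)/(49.4 − 21.1) = 33.5/28.3 = 1.1837
CL = 100·r = 118.37 %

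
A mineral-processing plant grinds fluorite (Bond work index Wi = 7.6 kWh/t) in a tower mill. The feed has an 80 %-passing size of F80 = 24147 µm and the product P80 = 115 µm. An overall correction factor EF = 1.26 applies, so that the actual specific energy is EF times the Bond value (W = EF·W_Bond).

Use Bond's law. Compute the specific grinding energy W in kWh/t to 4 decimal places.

W = 8.3134 kWh/t

Bond:  W = 10 Wi (1/√P − 1/√F)
1/√115 = 0.093250;  1/√24147 = 0.006435
W = 10·7.6·(0.093250 − 0.006435) = 6.5980 kWh/t
Corrected W = EF·W_Bond = 1.26·6.5980 = 8.3134 kWh/t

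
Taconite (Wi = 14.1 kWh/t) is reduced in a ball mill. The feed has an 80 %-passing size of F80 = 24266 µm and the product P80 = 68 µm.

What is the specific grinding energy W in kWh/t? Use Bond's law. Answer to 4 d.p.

W = 16.1936 kWh/t

W = 10·Wi·[P80^(−½) − F80^(−½)]
1/√68 = 0.121268;  1/√24266 = 0.006419
W = 10·14.1·(0.121268 − 0.006419) = 16.1936 kWh/t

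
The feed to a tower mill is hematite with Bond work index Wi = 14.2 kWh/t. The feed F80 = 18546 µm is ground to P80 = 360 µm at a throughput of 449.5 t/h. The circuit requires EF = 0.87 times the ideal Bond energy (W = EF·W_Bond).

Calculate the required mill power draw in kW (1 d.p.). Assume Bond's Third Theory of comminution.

Bond: W = 10·Wi·(1/√P80 − 1/√F80)
W = 10·14.2·(1/√360 − 1/√18546) = 10·14.2·(0.045362) = 6.4413 kWh/t
W_actual = 0.87 × 6.4413 = 5.6040 kWh/t
Power = W × throughput = 5.6040 kWh/t × 449.5 t/h = 2519.0 kW

P = 2519.0 kW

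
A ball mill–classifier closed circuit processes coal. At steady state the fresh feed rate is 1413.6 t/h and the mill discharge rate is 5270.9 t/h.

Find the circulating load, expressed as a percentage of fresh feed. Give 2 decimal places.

CL = 272.87 %

Discharge = new feed + return, hence
R = M − F = 5270.9 − 1413.6 = 3857.3 t/h
CL = 100·R/F = 100·3857.3/1413.6 = 272.87 %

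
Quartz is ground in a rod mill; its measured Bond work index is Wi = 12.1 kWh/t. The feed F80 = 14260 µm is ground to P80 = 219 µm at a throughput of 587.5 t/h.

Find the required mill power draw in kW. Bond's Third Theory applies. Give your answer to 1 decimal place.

W = 10 Wi (P80^-0.5 − F80^-0.5)
W = 10·12.1·(1/√219 − 1/√14260) = 10·12.1·(0.059200) = 7.1632 kWh/t
P_mill = W·ṁ = 7.1632·587.5 = 4208.4 kW

P = 4208.4 kW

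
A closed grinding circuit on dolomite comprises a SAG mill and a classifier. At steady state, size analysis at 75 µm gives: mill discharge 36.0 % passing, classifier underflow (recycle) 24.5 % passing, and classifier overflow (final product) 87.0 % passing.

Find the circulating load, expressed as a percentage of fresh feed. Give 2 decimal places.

CL = 443.48 %

Mass balance on the −75 µm fraction:
(1+r)·d = r·u + o ⇒ r = (o−d)/(d−u)
r = (87.0 − 36.0)/(36.0 − 24.5) = 51.0/11.5 = 4.4348
CL = 100·r = 443.48 %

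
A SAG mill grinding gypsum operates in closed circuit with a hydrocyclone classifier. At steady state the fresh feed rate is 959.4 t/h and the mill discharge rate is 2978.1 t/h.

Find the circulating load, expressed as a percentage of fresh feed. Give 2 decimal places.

Discharge = new feed + return, hence
R = M − F = 2978.1 − 959.4 = 2018.7 t/h
CL = 100·R/F = 100·2018.7/959.4 = 210.41 %

CL = 210.41 %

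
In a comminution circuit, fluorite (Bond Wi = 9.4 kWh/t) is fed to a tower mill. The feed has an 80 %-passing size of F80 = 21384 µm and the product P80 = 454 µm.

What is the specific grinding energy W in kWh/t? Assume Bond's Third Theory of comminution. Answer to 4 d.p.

Bond: W = 10·Wi·(1/√P80 − 1/√F80)
1/√454 = 0.046932;  1/√21384 = 0.006838
W = 10·9.4·(0.046932 − 0.006838) = 3.7688 kWh/t

W = 3.7688 kWh/t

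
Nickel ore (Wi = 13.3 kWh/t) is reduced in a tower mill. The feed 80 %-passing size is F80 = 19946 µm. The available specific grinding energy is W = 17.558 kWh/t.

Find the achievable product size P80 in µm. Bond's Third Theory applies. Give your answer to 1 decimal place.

W = 10·Wi·[P80^(−½) − F80^(−½)]
⇒ 1/√P80 = W/(10 Wi) + 1/√F80
  = 17.5580/(10·13.3) + 1/√19946 = 0.132015 + 0.007081 = 0.139096
P80 = (1/0.139096)² = 7.1893² = 51.69 µm

P80 = 51.7 µm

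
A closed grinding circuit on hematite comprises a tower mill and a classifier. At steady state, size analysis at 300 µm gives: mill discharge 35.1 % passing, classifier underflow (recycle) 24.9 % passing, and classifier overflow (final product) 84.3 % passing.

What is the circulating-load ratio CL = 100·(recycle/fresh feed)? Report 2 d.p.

CL = 482.35 %

Mass balance on the −300 µm fraction:
r = (o − d)/(d − u)
r = (84.3 − 35.1)/(35.1 − 24.9) = 49.2/10.2 = 4.8235
CL = 100·r = 482.35 %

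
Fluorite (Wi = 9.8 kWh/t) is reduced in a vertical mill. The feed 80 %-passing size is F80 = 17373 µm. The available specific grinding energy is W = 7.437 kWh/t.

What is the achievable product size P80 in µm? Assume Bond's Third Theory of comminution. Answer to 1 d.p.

W = 10·Wi·(P80^(-½) − F80^(-½))
⇒ 1/√P80 = W/(10·Wi) + 1/√F80
  = 7.4370/(10·9.8) + 1/√17373 = 0.075888 + 0.007587 = 0.083475
P80 = (1/0.083475)² = 11.9797² = 143.51 µm

P80 = 143.5 µm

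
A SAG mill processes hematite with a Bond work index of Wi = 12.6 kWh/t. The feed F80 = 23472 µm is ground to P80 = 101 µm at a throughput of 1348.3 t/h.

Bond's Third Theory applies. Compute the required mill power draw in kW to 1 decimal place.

P = 15795.4 kW

Bond: W = 10·Wi·(1/√P80 − 1/√F80)
W = 10·12.6·(1/√101 − 1/√23472) = 10·12.6·(0.092977) = 11.7150 kWh/t
P_mill = W·ṁ = 11.7150·1348.3 = 15795.4 kW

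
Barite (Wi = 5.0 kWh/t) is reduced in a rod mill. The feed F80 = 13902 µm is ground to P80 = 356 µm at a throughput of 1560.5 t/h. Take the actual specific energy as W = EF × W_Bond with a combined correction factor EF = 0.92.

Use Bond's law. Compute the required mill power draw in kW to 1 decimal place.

W = 10 Wi (P80^-0.5 − F80^-0.5)
W = 10·5.0·(1/√356 − 1/√13902) = 10·5.0·(0.044519) = 2.2259 kWh/t
W_actual = 0.92 × 2.2259 = 2.0479 kWh/t
Mill draw = 2.0479 × 1560.5 = 3195.7 kW

P = 3195.7 kW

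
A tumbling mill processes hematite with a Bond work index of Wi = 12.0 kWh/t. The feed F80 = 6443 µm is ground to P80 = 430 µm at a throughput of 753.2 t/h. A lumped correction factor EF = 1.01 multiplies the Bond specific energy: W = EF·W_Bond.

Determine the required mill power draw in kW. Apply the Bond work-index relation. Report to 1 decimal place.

P = 3265.0 kW

W = 10 Wi (P80^-0.5 − F80^-0.5)
W = 10·12.0·(1/√430 − 1/√6443) = 10·12.0·(0.035766) = 4.2919 kWh/t
Apply correction: 4.2919 × 1.01 = 4.3348 kWh/t
P = W·T = 4.3348·753.2 = 3265.0 kW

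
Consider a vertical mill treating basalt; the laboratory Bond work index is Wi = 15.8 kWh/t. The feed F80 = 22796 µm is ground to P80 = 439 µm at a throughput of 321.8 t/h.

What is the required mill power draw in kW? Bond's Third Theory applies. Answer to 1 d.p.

P = 2089.9 kW

W = 10·Wi·(P80^(-½) − F80^(-½))
W = 10·15.8·(1/√439 − 1/√22796) = 10·15.8·(0.041104) = 6.4945 kWh/t
Mill draw = 6.4945 × 321.8 = 2089.9 kW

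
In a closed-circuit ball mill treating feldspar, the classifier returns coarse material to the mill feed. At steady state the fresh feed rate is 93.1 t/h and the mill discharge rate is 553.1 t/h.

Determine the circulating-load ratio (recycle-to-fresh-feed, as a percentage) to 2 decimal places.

Discharge = new feed + return, hence
R = M − F = 553.1 − 93.1 = 460.0 t/h
CL = 100·R/F = 100·460.0/93.1 = 494.09 %

CL = 494.09 %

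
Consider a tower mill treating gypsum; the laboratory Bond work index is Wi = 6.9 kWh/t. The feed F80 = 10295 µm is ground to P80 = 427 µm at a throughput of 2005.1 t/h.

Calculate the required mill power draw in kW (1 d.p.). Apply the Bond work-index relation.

W = 10·Wi·[P80^(−½) − F80^(−½)]
W = 10·6.9·(1/√427 − 1/√10295) = 10·6.9·(0.038538) = 2.6591 kWh/t
P = W·T = 2.6591·2005.1 = 5331.8 kW

P = 5331.8 kW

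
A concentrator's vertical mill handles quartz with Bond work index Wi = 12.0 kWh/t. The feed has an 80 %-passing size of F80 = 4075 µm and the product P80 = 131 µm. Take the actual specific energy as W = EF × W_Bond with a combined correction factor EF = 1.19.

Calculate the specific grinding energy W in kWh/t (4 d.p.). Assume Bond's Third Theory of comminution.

W = 10.2395 kWh/t

W = 10·Wi·(P80^(-½) − F80^(-½))
1/√131 = 0.087370;  1/√4075 = 0.015665
W = 10·12.0·(0.087370 − 0.015665) = 8.6046 kWh/t
With EF = 1.19: W = 8.6046·1.19 = 10.2395 kWh/t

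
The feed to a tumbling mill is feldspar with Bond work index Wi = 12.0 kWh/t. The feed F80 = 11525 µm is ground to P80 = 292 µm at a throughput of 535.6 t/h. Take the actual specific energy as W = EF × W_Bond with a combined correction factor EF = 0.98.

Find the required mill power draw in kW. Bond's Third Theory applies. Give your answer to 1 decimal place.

P = 3099.3 kW

Bond: W = 10·Wi·(1/√P80 − 1/√F80)
W = 10·12.0·(1/√292 − 1/√11525) = 10·12.0·(0.049206) = 5.9047 kWh/t
With EF = 0.98: W = 5.9047·0.98 = 5.7866 kWh/t
P = W·T = 5.7866·535.6 = 3099.3 kW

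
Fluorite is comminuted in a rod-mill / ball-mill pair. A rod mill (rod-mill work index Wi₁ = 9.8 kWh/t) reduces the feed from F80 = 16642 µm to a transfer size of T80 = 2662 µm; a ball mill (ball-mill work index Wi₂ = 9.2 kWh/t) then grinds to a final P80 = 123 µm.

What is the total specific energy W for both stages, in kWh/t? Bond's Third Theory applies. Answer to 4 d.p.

W = 10·Wi·(P80^(-½) − F80^(-½))
Stage 1 (16642→2662 µm, Wi₁=9.8): W₁ = 10·9.8·(0.019382 − 0.007752) = 1.1398 kWh/t
Stage 2 (2662→123 µm, Wi₂=9.2): W₂ = 10·9.2·(0.090167 − 0.019382) = 6.5122 kWh/t
W = W₁ + W₂ = 1.1398 + 6.5122 = 7.6520 kWh/t

W = 7.6520 kWh/t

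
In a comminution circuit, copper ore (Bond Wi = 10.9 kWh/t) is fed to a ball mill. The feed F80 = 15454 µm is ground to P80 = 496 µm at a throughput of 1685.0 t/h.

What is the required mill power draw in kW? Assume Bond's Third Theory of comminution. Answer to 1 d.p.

P = 6769.4 kW

Bond:  W = 10 Wi (1/√P − 1/√F)
W = 10·10.9·(1/√496 − 1/√15454) = 10·10.9·(0.036857) = 4.0174 kWh/t
P = W·T = 4.0174·1685.0 = 6769.4 kW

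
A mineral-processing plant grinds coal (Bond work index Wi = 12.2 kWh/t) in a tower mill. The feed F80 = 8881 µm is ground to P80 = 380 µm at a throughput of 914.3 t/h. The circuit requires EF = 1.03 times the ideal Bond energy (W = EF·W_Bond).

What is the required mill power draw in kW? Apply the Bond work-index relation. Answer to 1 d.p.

Bond:  W = 10 Wi (1/√P − 1/√F)
W = 10·12.2·(1/√380 − 1/√8881) = 10·12.2·(0.040688) = 4.9639 kWh/t
W_actual = 1.03 × 4.9639 = 5.1128 kWh/t
P = W·T = 5.1128·914.3 = 4674.6 kW

P = 4674.6 kW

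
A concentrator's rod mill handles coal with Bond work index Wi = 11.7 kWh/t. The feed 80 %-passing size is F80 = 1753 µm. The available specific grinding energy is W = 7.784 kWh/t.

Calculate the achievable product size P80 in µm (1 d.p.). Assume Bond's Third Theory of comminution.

W = 10·Wi·(P80^(-½) − F80^(-½))
⇒ 1/√P80 = W/(10 Wi) + 1/√F80
  = 7.7840/(10·11.7) + 1/√1753 = 0.066530 + 0.023884 = 0.090414
P80 = (1/0.090414)² = 11.0602² = 122.33 µm

P80 = 122.3 µm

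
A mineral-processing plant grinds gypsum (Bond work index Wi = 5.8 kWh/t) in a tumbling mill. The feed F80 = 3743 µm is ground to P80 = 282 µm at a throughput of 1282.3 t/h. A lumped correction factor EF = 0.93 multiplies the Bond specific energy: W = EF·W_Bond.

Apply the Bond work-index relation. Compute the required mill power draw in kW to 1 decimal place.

W = 10·Wi·[P80^(−½) − F80^(−½)]
W = 10·5.8·(1/√282 − 1/√3743) = 10·5.8·(0.043204) = 2.5058 kWh/t
Apply correction: 2.5058 × 0.93 = 2.3304 kWh/t
Power = W × throughput = 2.3304 kWh/t × 1282.3 t/h = 2988.3 kW

P = 2988.3 kW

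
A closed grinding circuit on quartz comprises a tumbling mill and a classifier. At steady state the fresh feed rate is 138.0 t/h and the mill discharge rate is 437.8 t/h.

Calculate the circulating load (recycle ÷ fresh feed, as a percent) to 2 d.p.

CL = 217.25 %

Steady state: M = F + R.
R = M − F = 437.8 − 138.0 = 299.8 t/h
CL = 100·R/F = 100·299.8/138.0 = 217.25 %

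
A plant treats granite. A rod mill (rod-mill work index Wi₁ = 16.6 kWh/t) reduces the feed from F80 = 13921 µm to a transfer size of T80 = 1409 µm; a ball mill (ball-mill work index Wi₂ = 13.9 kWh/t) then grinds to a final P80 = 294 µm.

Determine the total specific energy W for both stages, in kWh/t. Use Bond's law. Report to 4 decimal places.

W = 7.4190 kWh/t

Bond:  W = 10 Wi (1/√P − 1/√F)
Stage 1 (13921→1409 µm, Wi₁=16.6): W₁ = 10·16.6·(0.026641 − 0.008475) = 3.0154 kWh/t
Stage 2 (1409→294 µm, Wi₂=13.9): W₂ = 10·13.9·(0.058321 − 0.026641) = 4.4036 kWh/t
W = W₁ + W₂ = 3.0154 + 4.4036 = 7.4190 kWh/t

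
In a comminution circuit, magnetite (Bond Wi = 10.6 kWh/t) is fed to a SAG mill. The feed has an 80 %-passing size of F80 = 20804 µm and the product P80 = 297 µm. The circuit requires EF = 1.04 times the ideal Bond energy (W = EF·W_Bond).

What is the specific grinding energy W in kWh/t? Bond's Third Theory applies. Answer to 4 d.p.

Bond:  W = 10 Wi (1/√P − 1/√F)
1/√297 = 0.058026;  1/√20804 = 0.006933
W = 10·10.6·(0.058026 − 0.006933) = 5.4158 kWh/t
With EF = 1.04: W = 5.4158·1.04 = 5.6325 kWh/t

W = 5.6325 kWh/t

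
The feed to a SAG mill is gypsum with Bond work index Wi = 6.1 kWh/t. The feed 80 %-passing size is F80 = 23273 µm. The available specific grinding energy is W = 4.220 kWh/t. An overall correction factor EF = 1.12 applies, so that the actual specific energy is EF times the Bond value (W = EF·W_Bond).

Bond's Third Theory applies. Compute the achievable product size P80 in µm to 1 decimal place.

P80 = 214.2 µm

W_Bond = 10·Wi·(1/√P₈₀ − 1/√F₈₀)
W_Bond = W / EF = 4.220 / 1.12 = 3.7679 kWh/t
P80^-0.5 = F80^-0.5 + W_Bond/(10 Wi)
  = 3.7679/(10·6.1) + 1/√23273 = 0.061768 + 0.006555 = 0.068323
P80 = (1/0.068323)² = 14.6363² = 214.22 µm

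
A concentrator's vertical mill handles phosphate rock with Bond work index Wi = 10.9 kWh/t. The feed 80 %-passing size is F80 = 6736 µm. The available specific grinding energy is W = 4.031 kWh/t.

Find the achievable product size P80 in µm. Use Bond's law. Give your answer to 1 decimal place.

P80 = 413.7 µm

W = 10 Wi / √P80 − 10 Wi / √F80
P80^(−½) = W/(10 Wi) + F80^(−½)
  = 4.0310/(10·10.9) + 1/√6736 = 0.036982 + 0.012184 = 0.049166
P80 = (1/0.049166)² = 20.3393² = 413.69 µm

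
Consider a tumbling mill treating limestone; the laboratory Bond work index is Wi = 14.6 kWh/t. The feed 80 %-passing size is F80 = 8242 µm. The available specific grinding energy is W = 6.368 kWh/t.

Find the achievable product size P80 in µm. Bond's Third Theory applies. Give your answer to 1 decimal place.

W = 10 Wi / √P80 − 10 Wi / √F80
⇒ 1/√P80 = W/(10·Wi) + 1/√F80
  = 6.3680/(10·14.6) + 1/√8242 = 0.043616 + 0.011015 = 0.054631
P80 = (1/0.054631)² = 18.3045² = 335.05 µm

P80 = 335.1 µm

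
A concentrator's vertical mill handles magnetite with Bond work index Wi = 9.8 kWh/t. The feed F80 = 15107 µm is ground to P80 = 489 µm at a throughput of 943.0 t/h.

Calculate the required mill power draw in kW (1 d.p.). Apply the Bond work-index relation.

P = 3427.2 kW

W = 10 Wi (P80^-0.5 − F80^-0.5)
W = 10·9.8·(1/√489 − 1/√15107) = 10·9.8·(0.037086) = 3.6344 kWh/t
Mill draw = 3.6344 × 943.0 = 3427.2 kW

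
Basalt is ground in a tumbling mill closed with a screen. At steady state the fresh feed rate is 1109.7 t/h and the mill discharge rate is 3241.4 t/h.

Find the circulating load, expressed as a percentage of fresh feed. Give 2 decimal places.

CL = 192.10 %

M = F + R at steady state, so:
R = M − F = 3241.4 − 1109.7 = 2131.7 t/h
CL = 100·R/F = 100·2131.7/1109.7 = 192.10 %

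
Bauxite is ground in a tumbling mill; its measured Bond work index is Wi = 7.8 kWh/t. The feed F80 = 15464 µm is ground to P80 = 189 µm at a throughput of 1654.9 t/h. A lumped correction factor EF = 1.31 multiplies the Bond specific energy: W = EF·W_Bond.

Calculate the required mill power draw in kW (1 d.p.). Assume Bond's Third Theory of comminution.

W = 10 Wi (P80^-0.5 − F80^-0.5)
W = 10·7.8·(1/√189 − 1/√15464) = 10·7.8·(0.064698) = 5.0464 kWh/t
Corrected W = EF·W_Bond = 1.31·5.0464 = 6.6108 kWh/t
P = W·T = 6.6108·1654.9 = 10940.2 kW

P = 10940.2 kW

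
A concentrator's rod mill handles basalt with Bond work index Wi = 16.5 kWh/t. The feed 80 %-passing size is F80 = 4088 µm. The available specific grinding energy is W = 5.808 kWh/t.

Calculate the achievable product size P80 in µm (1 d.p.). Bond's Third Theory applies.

P80 = 386.9 µm

W = 10 Wi / √P80 − 10 Wi / √F80
P80^(−½) = W/(10 Wi) + F80^(−½)
  = 5.8080/(10·16.5) + 1/√4088 = 0.035200 + 0.015640 = 0.050840
P80 = (1/0.050840)² = 19.6694² = 386.89 µm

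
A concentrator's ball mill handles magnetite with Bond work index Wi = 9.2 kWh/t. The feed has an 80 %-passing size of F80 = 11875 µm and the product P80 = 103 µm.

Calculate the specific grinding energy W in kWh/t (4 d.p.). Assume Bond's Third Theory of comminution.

W = 8.2208 kWh/t

W_Bond = 10·Wi·(1/√P₈₀ − 1/√F₈₀)
1/√103 = 0.098533;  1/√11875 = 0.009177
W = 10·9.2·(0.098533 − 0.009177) = 8.2208 kWh/t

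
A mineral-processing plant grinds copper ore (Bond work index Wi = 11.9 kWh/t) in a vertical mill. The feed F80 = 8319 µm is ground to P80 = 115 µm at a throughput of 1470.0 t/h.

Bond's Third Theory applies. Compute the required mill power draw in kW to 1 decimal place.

P = 14394.4 kW

Bond:  W = 10 Wi (1/√P − 1/√F)
W = 10·11.9·(1/√115 − 1/√8319) = 10·11.9·(0.082287) = 9.7921 kWh/t
Power = W × throughput = 9.7921 kWh/t × 1470.0 t/h = 14394.4 kW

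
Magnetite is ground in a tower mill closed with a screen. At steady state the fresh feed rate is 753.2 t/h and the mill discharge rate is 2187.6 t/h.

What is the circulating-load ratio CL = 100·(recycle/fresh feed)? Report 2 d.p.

Discharge = new feed + return, hence
R = M − F = 2187.6 − 753.2 = 1434.4 t/h
CL = 100·R/F = 100·1434.4/753.2 = 190.44 %

CL = 190.44 %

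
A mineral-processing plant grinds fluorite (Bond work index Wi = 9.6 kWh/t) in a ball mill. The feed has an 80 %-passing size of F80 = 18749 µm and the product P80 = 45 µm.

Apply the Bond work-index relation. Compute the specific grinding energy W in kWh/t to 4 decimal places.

Bond:  W = 10 Wi (1/√P − 1/√F)
1/√45 = 0.149071;  1/√18749 = 0.007303
W = 10·9.6·(0.149071 − 0.007303) = 13.6097 kWh/t

W = 13.6097 kWh/t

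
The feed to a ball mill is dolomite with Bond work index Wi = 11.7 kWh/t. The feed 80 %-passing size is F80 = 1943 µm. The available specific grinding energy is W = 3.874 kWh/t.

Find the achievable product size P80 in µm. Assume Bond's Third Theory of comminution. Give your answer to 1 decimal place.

W_Bond = 10·Wi·(1/√P₈₀ − 1/√F₈₀)
⇒ 1/√P80 = W/(10·Wi) + 1/√F80
  = 3.8740/(10·11.7) + 1/√1943 = 0.033111 + 0.022686 = 0.055797
P80 = (1/0.055797)² = 17.9220² = 321.20 µm

P80 = 321.2 µm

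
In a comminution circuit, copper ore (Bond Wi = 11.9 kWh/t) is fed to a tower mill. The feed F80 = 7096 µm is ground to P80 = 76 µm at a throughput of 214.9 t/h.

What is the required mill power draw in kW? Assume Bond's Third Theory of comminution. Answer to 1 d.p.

P = 2629.9 kW

W = 10·Wi·(P80^(-½) − F80^(-½))
W = 10·11.9·(1/√76 − 1/√7096) = 10·11.9·(0.102837) = 12.2376 kWh/t
Mill draw = 12.2376 × 214.9 = 2629.9 kW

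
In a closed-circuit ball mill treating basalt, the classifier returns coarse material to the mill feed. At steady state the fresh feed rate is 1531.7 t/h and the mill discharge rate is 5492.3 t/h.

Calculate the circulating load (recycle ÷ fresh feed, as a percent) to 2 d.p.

Mill node: discharge = fresh + recycle.
R = M − F = 5492.3 − 1531.7 = 3960.6 t/h
CL = 100·R/F = 100·3960.6/1531.7 = 258.58 %

CL = 258.58 %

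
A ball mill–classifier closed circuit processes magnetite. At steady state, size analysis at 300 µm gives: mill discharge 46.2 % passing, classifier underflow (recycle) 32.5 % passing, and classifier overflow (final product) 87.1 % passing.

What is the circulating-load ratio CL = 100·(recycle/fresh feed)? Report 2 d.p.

CL = 298.54 %

Mass balance on the −300 µm fraction:
d + r·d = r·u + o → r(d−u) = o−d
r = (87.1 − 46.2)/(46.2 − 32.5) = 40.9/13.7 = 2.9854
CL = 100·r = 298.54 %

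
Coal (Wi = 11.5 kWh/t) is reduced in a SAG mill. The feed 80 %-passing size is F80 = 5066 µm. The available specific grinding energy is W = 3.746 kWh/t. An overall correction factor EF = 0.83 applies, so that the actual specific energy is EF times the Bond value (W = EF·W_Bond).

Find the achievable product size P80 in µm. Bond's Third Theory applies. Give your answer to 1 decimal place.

Bond:  W = 10 Wi (1/√P − 1/√F)
W_Bond = W / EF = 3.746 / 0.83 = 4.5133 kWh/t
⇒ 1/√P80 = W_Bond/(10 Wi) + 1/√F80
  = 4.5133/(10·11.5) + 1/√5066 = 0.039246 + 0.014050 = 0.053295
P80 = (1/0.053295)² = 18.7633² = 352.06 µm

P80 = 352.1 µm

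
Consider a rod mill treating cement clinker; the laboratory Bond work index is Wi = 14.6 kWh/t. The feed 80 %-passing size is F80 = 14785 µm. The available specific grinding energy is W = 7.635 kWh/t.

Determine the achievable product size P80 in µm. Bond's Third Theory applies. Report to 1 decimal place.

W = 10 Wi (1/√P80 − 1/√F80)  [Bond]
P80^-0.5 = F80^-0.5 + W/(10 Wi)
  = 7.6350/(10·14.6) + 1/√14785 = 0.052295 + 0.008224 = 0.060519
P80 = (1/0.060519)² = 16.5238² = 273.04 µm

P80 = 273.0 µm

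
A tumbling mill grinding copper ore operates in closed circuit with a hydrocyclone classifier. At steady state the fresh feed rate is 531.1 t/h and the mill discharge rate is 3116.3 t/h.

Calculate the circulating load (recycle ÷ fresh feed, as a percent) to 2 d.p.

Mill node: discharge = fresh + recycle.
R = M − F = 3116.3 − 531.1 = 2585.2 t/h
CL = 100·R/F = 100·2585.2/531.1 = 486.76 %

CL = 486.76 %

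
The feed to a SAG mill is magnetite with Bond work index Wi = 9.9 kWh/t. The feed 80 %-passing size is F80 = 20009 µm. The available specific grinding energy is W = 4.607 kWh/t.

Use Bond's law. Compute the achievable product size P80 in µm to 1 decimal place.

P80 = 348.0 µm

W_Bond = 10·Wi·(1/√P₈₀ − 1/√F₈₀)
P80^-0.5 = F80^-0.5 + W/(10 Wi)
  = 4.6070/(10·9.9) + 1/√20009 = 0.046535 + 0.007069 = 0.053605
P80 = (1/0.053605)² = 18.6550² = 348.01 µm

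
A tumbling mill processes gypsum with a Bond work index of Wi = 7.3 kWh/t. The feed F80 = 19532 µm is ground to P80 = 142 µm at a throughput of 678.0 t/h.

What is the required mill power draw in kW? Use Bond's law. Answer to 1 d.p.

W_Bond = 10·Wi·(1/√P₈₀ − 1/√F₈₀)
W = 10·7.3·(1/√142 − 1/√19532) = 10·7.3·(0.076763) = 5.6037 kWh/t
Mill draw = 5.6037 × 678.0 = 3799.3 kW

P = 3799.3 kW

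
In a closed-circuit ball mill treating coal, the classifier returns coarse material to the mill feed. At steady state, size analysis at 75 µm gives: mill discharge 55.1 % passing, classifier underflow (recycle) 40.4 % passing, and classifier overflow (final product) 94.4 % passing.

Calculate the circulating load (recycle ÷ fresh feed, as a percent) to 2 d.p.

CL = 267.35 %

Balance %-passing 75 µm (r = R/F):
Fd + Rd = Ru + Fo ⇒ R/F = (o−d)/(d−u)
r = (94.4 − 55.1)/(55.1 − 40.4) = 39.3/14.7 = 2.6735
CL = 100·r = 267.35 %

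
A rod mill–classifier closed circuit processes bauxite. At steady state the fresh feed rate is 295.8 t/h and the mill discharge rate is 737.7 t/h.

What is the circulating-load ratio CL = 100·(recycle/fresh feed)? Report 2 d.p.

M = F + R at steady state, so:
R = M − F = 737.7 − 295.8 = 441.9 t/h
CL = 100·R/F = 100·441.9/295.8 = 149.39 %

CL = 149.39 %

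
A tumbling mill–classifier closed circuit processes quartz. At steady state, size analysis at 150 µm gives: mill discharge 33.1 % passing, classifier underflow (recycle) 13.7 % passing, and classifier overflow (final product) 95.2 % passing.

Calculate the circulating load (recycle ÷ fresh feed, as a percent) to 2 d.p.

Let r = R/F. Size balance at 150 µm:
(1+r)d = ru + o → r = (o−d)/(d−u)
r = (95.2 − 33.1)/(33.1 − 13.7) = 62.1/19.4 = 3.2010
CL = 100·r = 320.10 %

CL = 320.10 %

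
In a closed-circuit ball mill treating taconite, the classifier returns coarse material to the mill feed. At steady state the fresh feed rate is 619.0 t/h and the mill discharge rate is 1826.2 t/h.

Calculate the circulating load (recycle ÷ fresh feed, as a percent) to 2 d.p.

Discharge = new feed + return, hence
R = M − F = 1826.2 − 619.0 = 1207.2 t/h
CL = 100·R/F = 100·1207.2/619.0 = 195.02 %

CL = 195.02 %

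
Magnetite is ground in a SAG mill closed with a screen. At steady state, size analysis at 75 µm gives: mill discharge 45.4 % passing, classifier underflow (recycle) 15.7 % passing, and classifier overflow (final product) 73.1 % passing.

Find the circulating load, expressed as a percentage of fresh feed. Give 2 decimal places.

CL = 93.27 %

Mass balance on the −75 µm fraction:
r = (o − d)/(d − u)
r = (73.1 − 45.4)/(45.4 − 15.7) = 27.7/29.7 = 0.9327
CL = 100·r = 93.27 %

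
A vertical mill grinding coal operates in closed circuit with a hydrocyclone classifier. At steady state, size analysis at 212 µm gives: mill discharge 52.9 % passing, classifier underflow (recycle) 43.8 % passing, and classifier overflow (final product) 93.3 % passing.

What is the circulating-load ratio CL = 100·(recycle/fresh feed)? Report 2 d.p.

CL = 443.96 %

Mass balance on the −212 µm fraction:
(1+r)·d = r·u + o ⇒ r = (o−d)/(d−u)
r = (93.3 − 52.9)/(52.9 − 43.8) = 40.4/9.1 = 4.4396
CL = 100·r = 443.96 %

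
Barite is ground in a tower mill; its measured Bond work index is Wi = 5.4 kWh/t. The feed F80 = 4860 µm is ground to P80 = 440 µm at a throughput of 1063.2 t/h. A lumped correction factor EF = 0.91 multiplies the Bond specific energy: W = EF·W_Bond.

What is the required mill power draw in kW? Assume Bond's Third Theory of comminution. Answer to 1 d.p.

P = 1741.3 kW

W_Bond = 10·Wi·(1/√P₈₀ − 1/√F₈₀)
W = 10·5.4·(1/√440 − 1/√4860) = 10·5.4·(0.033329) = 1.7998 kWh/t
With EF = 0.91: W = 1.7998·0.91 = 1.6378 kWh/t
P_mill = W·ṁ = 1.6378·1063.2 = 1741.3 kW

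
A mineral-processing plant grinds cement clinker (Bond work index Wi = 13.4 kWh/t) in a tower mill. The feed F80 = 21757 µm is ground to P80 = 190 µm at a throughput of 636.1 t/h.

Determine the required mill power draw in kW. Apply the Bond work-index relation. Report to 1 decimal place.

W = 10 Wi (P80^-0.5 − F80^-0.5)
W = 10·13.4·(1/√190 − 1/√21757) = 10·13.4·(0.065768) = 8.8129 kWh/t
Mill draw = 8.8129 × 636.1 = 5605.9 kW

P = 5605.9 kW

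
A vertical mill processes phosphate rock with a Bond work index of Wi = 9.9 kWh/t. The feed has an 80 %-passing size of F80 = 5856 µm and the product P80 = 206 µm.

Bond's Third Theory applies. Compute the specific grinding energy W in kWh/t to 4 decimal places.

W = 10 Wi (1/√P80 − 1/√F80)  [Bond]
1/√206 = 0.069673;  1/√5856 = 0.013068
W = 10·9.9·(0.069673 − 0.013068) = 5.6040 kWh/t

W = 5.6040 kWh/t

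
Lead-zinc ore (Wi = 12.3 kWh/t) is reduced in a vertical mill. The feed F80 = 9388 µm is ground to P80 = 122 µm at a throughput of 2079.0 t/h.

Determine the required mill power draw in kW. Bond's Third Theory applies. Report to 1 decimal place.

W = 10 Wi (P80^-0.5 − F80^-0.5)
W = 10·12.3·(1/√122 − 1/√9388) = 10·12.3·(0.080215) = 9.8664 kWh/t
P_mill = W·ṁ = 9.8664·2079.0 = 20512.3 kW

P = 20512.3 kW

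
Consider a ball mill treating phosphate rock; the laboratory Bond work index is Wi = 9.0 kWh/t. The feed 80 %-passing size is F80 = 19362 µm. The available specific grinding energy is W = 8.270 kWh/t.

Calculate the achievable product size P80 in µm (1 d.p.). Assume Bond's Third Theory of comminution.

P80 = 101.9 µm

Bond:  W = 10 Wi (1/√P − 1/√F)
P80^-0.5 = F80^-0.5 + W/(10 Wi)
  = 8.2700/(10·9.0) + 1/√19362 = 0.091889 + 0.007187 = 0.099076
P80 = (1/0.099076)² = 10.0933² = 101.87 µm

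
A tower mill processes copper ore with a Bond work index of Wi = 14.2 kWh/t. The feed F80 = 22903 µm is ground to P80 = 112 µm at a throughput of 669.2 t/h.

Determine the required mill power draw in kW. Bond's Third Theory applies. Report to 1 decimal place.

W_Bond = 10·Wi·(1/√P₈₀ − 1/√F₈₀)
W = 10·14.2·(1/√112 − 1/√22903) = 10·14.2·(0.087883) = 12.4794 kWh/t
Mill draw = 12.4794 × 669.2 = 8351.2 kW

P = 8351.2 kW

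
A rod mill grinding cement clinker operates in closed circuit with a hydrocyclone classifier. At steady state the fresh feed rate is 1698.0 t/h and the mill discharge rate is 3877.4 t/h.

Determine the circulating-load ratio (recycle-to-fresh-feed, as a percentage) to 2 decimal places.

CL = 128.35 %

Steady state: M = F + R.
R = M − F = 3877.4 − 1698.0 = 2179.4 t/h
CL = 100·R/F = 100·2179.4/1698.0 = 128.35 %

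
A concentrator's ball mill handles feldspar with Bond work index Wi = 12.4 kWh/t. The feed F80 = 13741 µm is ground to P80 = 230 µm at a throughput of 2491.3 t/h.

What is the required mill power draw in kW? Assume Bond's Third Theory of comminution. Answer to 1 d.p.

P = 17734.3 kW

W = 10 Wi (1/√P80 − 1/√F80)  [Bond]
W = 10·12.4·(1/√230 − 1/√13741) = 10·12.4·(0.057407) = 7.1185 kWh/t
Power = W × throughput = 7.1185 kWh/t × 2491.3 t/h = 17734.3 kW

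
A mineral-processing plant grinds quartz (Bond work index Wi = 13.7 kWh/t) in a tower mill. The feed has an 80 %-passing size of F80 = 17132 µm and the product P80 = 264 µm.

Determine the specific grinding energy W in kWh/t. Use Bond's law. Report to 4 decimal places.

W = 7.3851 kWh/t

W = 10 Wi (P80^-0.5 − F80^-0.5)
1/√264 = 0.061546;  1/√17132 = 0.007640
W = 10·13.7·(0.061546 − 0.007640) = 7.3851 kWh/t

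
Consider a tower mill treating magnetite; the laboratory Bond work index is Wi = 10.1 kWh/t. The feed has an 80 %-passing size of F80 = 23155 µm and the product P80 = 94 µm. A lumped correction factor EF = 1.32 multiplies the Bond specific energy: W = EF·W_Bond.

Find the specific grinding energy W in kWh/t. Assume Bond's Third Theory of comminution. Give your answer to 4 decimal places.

W = 10 Wi (1/√P80 − 1/√F80)  [Bond]
1/√94 = 0.103142;  1/√23155 = 0.006572
W = 10·10.1·(0.103142 − 0.006572) = 9.7536 kWh/t
Apply correction: 9.7536 × 1.32 = 12.8748 kWh/t

W = 12.8748 kWh/t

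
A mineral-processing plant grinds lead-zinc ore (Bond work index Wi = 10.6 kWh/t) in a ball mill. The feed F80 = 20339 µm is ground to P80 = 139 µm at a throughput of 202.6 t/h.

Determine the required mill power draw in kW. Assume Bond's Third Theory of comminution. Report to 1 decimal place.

Bond: W = 10·Wi·(1/√P80 − 1/√F80)
W = 10·10.6·(1/√139 − 1/√20339) = 10·10.6·(0.077807) = 8.2475 kWh/t
Power = W × throughput = 8.2475 kWh/t × 202.6 t/h = 1671.0 kW

P = 1671.0 kW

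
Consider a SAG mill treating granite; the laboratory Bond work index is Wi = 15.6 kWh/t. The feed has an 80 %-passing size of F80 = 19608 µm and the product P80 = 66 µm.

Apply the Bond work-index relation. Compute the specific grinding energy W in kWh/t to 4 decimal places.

W = 18.0882 kWh/t

Bond: W = 10·Wi·(1/√P80 − 1/√F80)
1/√66 = 0.123091;  1/√19608 = 0.007141
W = 10·15.6·(0.123091 − 0.007141) = 18.0882 kWh/t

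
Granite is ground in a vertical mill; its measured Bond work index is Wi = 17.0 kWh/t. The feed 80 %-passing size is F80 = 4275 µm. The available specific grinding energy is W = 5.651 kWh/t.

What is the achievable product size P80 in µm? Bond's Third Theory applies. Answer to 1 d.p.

P80 = 424.5 µm

W = 10 Wi (1/√P80 − 1/√F80)  [Bond]
P80^-0.5 = F80^-0.5 + W/(10 Wi)
  = 5.6510/(10·17.0) + 1/√4275 = 0.033241 + 0.015294 = 0.048536
P80 = (1/0.048536)² = 20.6035² = 424.50 µm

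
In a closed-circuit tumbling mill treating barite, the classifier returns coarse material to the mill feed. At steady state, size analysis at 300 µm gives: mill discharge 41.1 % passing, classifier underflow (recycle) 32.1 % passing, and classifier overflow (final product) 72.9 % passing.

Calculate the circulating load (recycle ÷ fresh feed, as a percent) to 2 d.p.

Balance %-passing 300 µm (r = R/F):
r = (o − d)/(d − u)
r = (72.9 − 41.1)/(41.1 − 32.1) = 31.8/9.0 = 3.5333
CL = 100·r = 353.33 %

CL = 353.33 %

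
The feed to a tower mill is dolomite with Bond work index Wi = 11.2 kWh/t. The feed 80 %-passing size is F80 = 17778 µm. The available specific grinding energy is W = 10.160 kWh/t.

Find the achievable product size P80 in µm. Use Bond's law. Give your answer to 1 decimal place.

P80 = 103.7 µm

W = 10 Wi (P80^-0.5 − F80^-0.5)
P80^-0.5 = F80^-0.5 + W/(10 Wi)
  = 10.1600/(10·11.2) + 1/√17778 = 0.090714 + 0.007500 = 0.098214
P80 = (1/0.098214)² = 10.1818² = 103.67 µm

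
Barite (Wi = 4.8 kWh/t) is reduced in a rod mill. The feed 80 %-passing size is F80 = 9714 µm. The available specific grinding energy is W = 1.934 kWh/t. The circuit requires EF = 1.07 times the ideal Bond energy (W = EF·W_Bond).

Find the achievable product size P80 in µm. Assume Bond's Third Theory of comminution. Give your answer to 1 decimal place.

P80 = 437.6 µm

Bond: W = 10·Wi·(1/√P80 − 1/√F80)
W_Bond = W / EF = 1.934 / 1.07 = 1.8075 kWh/t
1/√P80 = 1/√F80 + W_Bond/(10·Wi)
  = 1.8075/(10·4.8) + 1/√9714 = 0.037656 + 0.010146 = 0.047802
P80 = (1/0.047802)² = 20.9197² = 437.63 µm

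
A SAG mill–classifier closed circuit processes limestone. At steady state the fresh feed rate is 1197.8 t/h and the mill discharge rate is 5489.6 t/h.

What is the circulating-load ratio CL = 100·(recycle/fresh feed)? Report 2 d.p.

CL = 358.31 %

Discharge = new feed + return, hence
R = M − F = 5489.6 − 1197.8 = 4291.8 t/h
CL = 100·R/F = 100·4291.8/1197.8 = 358.31 %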